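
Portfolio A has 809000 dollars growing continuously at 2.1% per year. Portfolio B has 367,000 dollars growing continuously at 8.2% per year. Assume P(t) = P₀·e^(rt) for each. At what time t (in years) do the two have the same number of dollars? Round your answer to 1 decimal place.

809000·e^(0.021t) = 367000·e^(0.082t)
809000/367000 = e^((0.082 − 0.021)t) → ln(2.20436) = 0.061·t
t = 0.79044 / 0.061

t ≈ 13.0 years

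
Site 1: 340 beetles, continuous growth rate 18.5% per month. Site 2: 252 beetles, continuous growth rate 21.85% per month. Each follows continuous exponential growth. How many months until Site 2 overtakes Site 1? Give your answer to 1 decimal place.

t ≈ 8.9 months

340·e^(0.185t) = 252·e^(0.2185t)
340/252 = e^((0.2185 − 0.185)t) → ln(1.34921) = 0.0335·t
t = 0.29952 / 0.0335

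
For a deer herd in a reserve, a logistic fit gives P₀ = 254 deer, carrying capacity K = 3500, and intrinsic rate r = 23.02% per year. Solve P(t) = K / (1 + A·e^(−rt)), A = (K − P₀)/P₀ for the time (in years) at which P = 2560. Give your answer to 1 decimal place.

A = (3500 − 254)/254 = 12.77953
2560 = 3500/(1 + 12.77953·e^(−0.2302t)) → 1 + 12.77953·e^(−0.2302t) = 1.36719
e^(−0.2302t) = 0.028732 → t = ln(34.80382)/0.2302 = 3.54973/0.2302

t ≈ 15.4 years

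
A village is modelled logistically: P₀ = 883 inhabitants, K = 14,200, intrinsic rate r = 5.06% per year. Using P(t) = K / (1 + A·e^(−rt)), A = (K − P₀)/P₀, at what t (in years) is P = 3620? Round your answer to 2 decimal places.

A = (14200 − 883)/883 = 15.08154
3620 = 14200/(1 + 15.08154·e^(−0.0506t)) → 1 + 15.08154·e^(−0.0506t) = 3.92265
e^(−0.0506t) = 0.19379 → t = ln(5.16022)/0.0506 = 1.64098/0.0506

t ≈ 32.43 years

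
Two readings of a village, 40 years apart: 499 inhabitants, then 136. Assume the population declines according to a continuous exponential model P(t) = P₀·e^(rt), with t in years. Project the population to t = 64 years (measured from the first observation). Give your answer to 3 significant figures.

≈ 62.3 inhabitants

r = ln(136/499) / 40 ≈ -0.032499 per year
P(64) = 499 · e^(-0.032499·64) = 499 · 0.12494 ≈ 62.35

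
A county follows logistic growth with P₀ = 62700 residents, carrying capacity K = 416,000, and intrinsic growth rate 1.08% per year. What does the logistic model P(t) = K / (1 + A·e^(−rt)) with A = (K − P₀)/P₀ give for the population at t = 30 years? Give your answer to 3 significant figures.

≈ 82,000 residents

A = (416000 − 62700)/62700 = 5.63477
P(30) = 416000 / (1 + 5.63477·e^(−0.0108·30)) = 416000 / (1 + 5.63477·0.72325)
= 416000 / 5.07535 ≈ 81964.83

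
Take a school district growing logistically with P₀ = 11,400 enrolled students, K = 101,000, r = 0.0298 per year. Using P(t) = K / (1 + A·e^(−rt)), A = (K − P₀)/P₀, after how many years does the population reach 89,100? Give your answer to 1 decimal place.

t ≈ 136.7 years

A = (101000 − 11400)/11400 = 7.85965
89100 = 101000/(1 + 7.85965·e^(−0.0298t)) → 1 + 7.85965·e^(−0.0298t) = 1.13356
e^(−0.0298t) = 0.016993 → t = ln(58.8483)/0.0298 = 4.07496/0.0298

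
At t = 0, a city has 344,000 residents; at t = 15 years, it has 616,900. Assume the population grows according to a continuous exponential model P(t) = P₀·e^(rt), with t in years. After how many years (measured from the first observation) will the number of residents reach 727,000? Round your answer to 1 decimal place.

r = ln(616900/344000) / 15 ≈ 0.038938 per year
t = ln(727000/344000) / r = 0.74828 / 0.038938 ≈ 19.217

t ≈ 19.2 years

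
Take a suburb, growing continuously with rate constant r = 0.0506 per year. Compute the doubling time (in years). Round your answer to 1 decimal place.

doubling time = ln(2) / |r| = 0.69315 / 0.0506

doubling time ≈ 13.7 years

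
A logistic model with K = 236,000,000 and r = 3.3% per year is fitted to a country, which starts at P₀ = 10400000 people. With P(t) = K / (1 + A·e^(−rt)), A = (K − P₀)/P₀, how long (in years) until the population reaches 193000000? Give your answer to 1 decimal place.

t ≈ 138.7 years

A = (236000000 − 10400000)/10400000 = 21.69231
193000000 = 236000000/(1 + 21.69231·e^(−0.033t)) → 1 + 21.69231·e^(−0.033t) = 1.2228
e^(−0.033t) = 0.010271 → t = ln(97.36315)/0.033 = 4.57845/0.033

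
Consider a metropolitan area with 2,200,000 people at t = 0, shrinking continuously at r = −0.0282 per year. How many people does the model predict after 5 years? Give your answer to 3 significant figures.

P(5) = 2200000 · e^(-0.0282·5) = 2200000 · e^(-0.141)
= 2200000 · 0.86849 ≈ 1910676.49

≈ 1,910,000 people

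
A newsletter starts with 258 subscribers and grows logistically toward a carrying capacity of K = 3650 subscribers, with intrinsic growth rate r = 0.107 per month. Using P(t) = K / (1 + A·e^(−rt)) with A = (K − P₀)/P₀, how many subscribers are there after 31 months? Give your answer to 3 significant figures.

≈ 2,470 subscribers

A = (3650 − 258)/258 = 13.14729
P(31) = 3650 / (1 + 13.14729·e^(−0.107·31)) = 3650 / (1 + 13.14729·0.036261)
= 3650 / 1.47674 ≈ 2471.66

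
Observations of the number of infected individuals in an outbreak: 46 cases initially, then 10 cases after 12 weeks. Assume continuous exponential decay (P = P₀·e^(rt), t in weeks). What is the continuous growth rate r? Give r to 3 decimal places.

10 = 46 · e^(r·12)
e^(12r) = 10/46 = 0.21739
r = ln(0.21739) / 12 = -1.52606 / 12

r ≈ -0.127 per week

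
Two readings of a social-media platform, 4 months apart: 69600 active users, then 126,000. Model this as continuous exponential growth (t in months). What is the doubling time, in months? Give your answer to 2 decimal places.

r = ln(126000/69600) / 4 = ln(1.81034) / 4 ≈ 0.148379 per month
doubling time = ln 2 / |r| = 0.69315 / 0.148379

doubling time ≈ 4.67 months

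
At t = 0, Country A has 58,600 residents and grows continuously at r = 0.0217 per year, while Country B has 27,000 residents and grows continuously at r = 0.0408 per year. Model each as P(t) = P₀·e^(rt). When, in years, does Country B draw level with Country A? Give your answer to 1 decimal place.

t ≈ 40.6 years

58600·e^(0.0217t) = 27000·e^(0.0408t)
58600/27000 = e^((0.0408 − 0.0217)t) → ln(2.17037) = 0.0191·t
t = 0.7749 / 0.0191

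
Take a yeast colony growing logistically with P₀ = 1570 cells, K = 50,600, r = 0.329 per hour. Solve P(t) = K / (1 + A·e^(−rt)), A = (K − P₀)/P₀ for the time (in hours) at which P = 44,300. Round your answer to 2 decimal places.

t ≈ 16.39 hours

A = (50600 − 1570)/1570 = 31.2293
44300 = 50600/(1 + 31.2293·e^(−0.329t)) → 1 + 31.2293·e^(−0.329t) = 1.14221
e^(−0.329t) = 0.004554 → t = ln(219.5965)/0.329 = 5.39179/0.329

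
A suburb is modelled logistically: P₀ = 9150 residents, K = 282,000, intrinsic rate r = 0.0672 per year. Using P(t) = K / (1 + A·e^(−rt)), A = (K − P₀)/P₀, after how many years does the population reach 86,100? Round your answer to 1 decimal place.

t ≈ 38.3 years

A = (282000 − 9150)/9150 = 29.81967
86100 = 282000/(1 + 29.81967·e^(−0.0672t)) → 1 + 29.81967·e^(−0.0672t) = 3.27526
e^(−0.0672t) = 0.076301 → t = ln(13.10604)/0.0672 = 2.57307/0.0672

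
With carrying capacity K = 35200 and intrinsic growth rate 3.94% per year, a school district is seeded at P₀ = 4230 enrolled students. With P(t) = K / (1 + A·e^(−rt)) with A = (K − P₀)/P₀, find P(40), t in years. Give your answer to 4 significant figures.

≈ 14,000 enrolled students

A = (35200 − 4230)/4230 = 7.32151
P(40) = 35200 / (1 + 7.32151·e^(−0.0394·40)) = 35200 / (1 + 7.32151·0.206801)
= 35200 / 2.51409 ≈ 14001.07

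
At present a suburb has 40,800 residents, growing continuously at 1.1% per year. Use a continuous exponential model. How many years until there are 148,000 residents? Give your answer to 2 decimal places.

t ≈ 117.14 years

148000 = 40800 · e^(0.011·t)
t = ln(148000/40800) / 0.011 = ln(3.62745) / 0.011 = 1.28853 / 0.011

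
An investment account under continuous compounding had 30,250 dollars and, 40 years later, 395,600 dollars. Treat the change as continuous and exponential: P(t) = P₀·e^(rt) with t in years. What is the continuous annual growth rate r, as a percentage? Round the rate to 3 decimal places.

r ≈ 6.427% per year

395600 = 30250 · e^(r·40)
e^(40r) = 395600/30250 = 13.07769
r = ln(13.07769) / 40 = 2.57091 / 40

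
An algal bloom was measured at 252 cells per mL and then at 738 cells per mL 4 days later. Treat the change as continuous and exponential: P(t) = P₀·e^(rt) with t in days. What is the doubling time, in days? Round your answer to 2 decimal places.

r = ln(738/252) / 4 = ln(2.92857) / 4 ≈ 0.268629 per day
doubling time = ln 2 / |r| = 0.69315 / 0.268629

doubling time ≈ 2.58 days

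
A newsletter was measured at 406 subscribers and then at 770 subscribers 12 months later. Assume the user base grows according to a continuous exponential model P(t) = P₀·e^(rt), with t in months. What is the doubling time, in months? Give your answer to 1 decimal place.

doubling time ≈ 13.0 months

r = ln(770/406) / 12 = ln(1.89655) / 12 ≈ 0.053336 per month
doubling time = ln 2 / |r| = 0.69315 / 0.053336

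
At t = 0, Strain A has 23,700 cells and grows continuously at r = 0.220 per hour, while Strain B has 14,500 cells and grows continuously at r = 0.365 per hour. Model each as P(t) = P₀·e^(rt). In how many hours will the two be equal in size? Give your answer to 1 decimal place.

23700·e^(0.22t) = 14500·e^(0.365t)
23700/14500 = e^((0.365 − 0.22)t) → ln(1.63448) = 0.145·t
t = 0.49133 / 0.145

t ≈ 3.4 hours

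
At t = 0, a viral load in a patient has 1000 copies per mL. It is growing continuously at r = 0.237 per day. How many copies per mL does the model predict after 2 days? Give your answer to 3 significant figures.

P(2) = 1000 · e^(0.237·2) = 1000 · e^(0.474)
= 1000 · 1.60641 ≈ 1606.41

≈ 1,610 copies per mL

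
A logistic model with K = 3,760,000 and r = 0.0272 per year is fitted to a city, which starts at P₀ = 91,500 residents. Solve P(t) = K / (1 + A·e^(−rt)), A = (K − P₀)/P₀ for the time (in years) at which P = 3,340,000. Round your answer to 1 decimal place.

t ≈ 211.9 years

A = (3760000 − 91500)/91500 = 40.0929
3340000 = 3760000/(1 + 40.0929·e^(−0.0272t)) → 1 + 40.0929·e^(−0.0272t) = 1.12575
e^(−0.0272t) = 0.003136 → t = ln(318.83398)/0.0272 = 5.76467/0.0272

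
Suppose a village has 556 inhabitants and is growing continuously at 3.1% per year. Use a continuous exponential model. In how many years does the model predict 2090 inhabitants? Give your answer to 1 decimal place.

2090 = 556 · e^(0.031·t)
t = ln(2090/556) / 0.031 = ln(3.75899) / 0.031 = 1.32415 / 0.031

t ≈ 42.7 years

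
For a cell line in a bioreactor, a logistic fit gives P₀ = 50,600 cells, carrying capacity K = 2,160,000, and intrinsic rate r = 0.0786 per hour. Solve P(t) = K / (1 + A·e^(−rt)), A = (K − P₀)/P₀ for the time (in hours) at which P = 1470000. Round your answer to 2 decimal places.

A = (2160000 − 50600)/50600 = 41.68775
1470000 = 2160000/(1 + 41.68775·e^(−0.0786t)) → 1 + 41.68775·e^(−0.0786t) = 1.46939
e^(−0.0786t) = 0.01126 → t = ln(88.81303)/0.0786 = 4.48653/0.0786

t ≈ 57.08 hours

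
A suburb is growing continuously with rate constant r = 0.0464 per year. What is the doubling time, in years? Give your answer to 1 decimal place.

doubling time ≈ 14.9 years

doubling time = ln(2) / |r| = 0.69315 / 0.0464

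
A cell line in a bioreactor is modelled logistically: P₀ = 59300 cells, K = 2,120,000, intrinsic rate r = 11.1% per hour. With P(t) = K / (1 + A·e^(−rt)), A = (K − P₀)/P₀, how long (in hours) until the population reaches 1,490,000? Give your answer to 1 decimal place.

t ≈ 39.7 hours

A = (2120000 − 59300)/59300 = 34.75042
1490000 = 2120000/(1 + 34.75042·e^(−0.111t)) → 1 + 34.75042·e^(−0.111t) = 1.42282
e^(−0.111t) = 0.012167 → t = ln(82.18751)/0.111 = 4.409/0.111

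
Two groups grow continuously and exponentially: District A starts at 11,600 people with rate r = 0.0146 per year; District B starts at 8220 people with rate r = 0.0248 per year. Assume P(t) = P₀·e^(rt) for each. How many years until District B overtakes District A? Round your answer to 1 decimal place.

t ≈ 33.8 years

11600·e^(0.0146t) = 8220·e^(0.0248t)
11600/8220 = e^((0.0248 − 0.0146)t) → ln(1.41119) = 0.0102·t
t = 0.34443 / 0.0102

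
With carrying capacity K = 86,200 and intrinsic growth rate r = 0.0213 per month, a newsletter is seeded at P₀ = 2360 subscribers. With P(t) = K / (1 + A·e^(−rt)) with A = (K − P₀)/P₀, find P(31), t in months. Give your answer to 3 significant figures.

≈ 4,450 subscribers

A = (86200 − 2360)/2360 = 35.52542
P(31) = 86200 / (1 + 35.52542·e^(−0.0213·31)) = 86200 / (1 + 35.52542·0.516696)
= 86200 / 19.35586 ≈ 4453.43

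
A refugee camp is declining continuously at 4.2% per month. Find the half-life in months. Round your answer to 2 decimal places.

half-life ≈ 16.50 months

half-life = ln(2) / |r| = 0.69315 / 0.042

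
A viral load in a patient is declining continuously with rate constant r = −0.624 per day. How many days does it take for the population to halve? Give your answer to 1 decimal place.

half-life = ln(2) / |r| = 0.69315 / 0.624

half-life ≈ 1.1 days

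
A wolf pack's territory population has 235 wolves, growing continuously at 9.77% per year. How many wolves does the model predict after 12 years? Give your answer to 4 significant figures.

P(12) = 235 · e^(0.0977·12) = 235 · e^(1.1724)
= 235 · 3.22973 ≈ 758.99

≈ 759.0 wolves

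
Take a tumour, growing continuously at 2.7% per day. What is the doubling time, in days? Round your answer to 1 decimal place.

doubling time = ln(2) / |r| = 0.69315 / 0.027

doubling time ≈ 25.7 days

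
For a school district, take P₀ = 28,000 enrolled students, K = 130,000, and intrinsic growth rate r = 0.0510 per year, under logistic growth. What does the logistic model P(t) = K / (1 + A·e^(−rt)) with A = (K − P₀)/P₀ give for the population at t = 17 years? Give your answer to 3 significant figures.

≈ 51,400 enrolled students

A = (130000 − 28000)/28000 = 3.64286
P(17) = 130000 / (1 + 3.64286·e^(−0.051·17)) = 130000 / (1 + 3.64286·0.42021)
= 130000 / 2.53077 ≈ 51367.85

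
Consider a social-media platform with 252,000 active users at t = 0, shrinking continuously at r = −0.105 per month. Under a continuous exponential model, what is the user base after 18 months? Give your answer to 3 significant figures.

P(18) = 252000 · e^(-0.105·18) = 252000 · e^(-1.89)
= 252000 · 0.15107 ≈ 38070.1

≈ 38,100 active users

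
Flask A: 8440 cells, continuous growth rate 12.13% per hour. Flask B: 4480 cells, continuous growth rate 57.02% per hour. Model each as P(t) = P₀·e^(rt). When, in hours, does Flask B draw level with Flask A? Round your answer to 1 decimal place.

t ≈ 1.4 hours

8440·e^(0.1213t) = 4480·e^(0.5702t)
8440/4480 = e^((0.5702 − 0.1213)t) → ln(1.88393) = 0.4489·t
t = 0.63336 / 0.4489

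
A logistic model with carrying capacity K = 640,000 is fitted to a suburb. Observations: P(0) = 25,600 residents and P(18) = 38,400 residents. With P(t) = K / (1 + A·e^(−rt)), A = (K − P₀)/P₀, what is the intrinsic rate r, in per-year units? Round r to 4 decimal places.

A = (640000 − 25600)/25600 = 24
38400 = 640000/(1 + 24·e^(−r·18)) → e^(−18r) = (16.66667 − 1)/24 = 0.652778
r = −ln(0.652778)/18 = 0.42652/18

r ≈ 0.0237 per year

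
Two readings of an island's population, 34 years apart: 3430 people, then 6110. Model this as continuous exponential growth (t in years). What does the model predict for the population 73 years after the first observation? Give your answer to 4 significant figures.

≈ 11,850 people

r = ln(6110/3430) / 34 ≈ 0.016981 per year
P(73) = 3430 · e^(0.016981·73) = 3430 · 3.45437 ≈ 11848.49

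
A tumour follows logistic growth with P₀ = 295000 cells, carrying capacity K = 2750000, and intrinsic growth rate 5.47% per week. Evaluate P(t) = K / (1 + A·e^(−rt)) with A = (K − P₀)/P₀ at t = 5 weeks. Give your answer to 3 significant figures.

A = (2750000 − 295000)/295000 = 8.32203
P(5) = 2750000 / (1 + 8.32203·e^(−0.0547·5)) = 2750000 / (1 + 8.32203·0.760712)
= 2750000 / 7.33067 ≈ 375136.05

≈ 375,000 cells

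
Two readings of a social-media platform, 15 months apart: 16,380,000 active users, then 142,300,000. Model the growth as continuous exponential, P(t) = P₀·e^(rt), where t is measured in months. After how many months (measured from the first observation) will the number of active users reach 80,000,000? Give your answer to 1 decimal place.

t ≈ 11.0 months

r = ln(142300000/16380000) / 15 ≈ 0.144125 per month
t = ln(80000000/16380000) / r = 1.58597 / 0.144125 ≈ 11.004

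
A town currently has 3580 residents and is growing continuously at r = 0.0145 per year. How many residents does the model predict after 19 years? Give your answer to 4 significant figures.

P(19) = 3580 · e^(0.0145·19) = 3580 · e^(0.2755)
= 3580 · 1.31719 ≈ 4715.54

≈ 4,716 residents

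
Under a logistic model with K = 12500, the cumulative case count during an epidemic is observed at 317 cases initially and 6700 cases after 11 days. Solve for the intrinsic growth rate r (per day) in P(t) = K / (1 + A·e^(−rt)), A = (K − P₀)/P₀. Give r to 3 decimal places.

A = (12500 − 317)/317 = 38.43218
6700 = 12500/(1 + 38.43218·e^(−r·11)) → e^(−11r) = (1.86567 − 1)/38.43218 = 0.022525
r = −ln(0.022525)/11 = 3.79314/11

r ≈ 0.345 per day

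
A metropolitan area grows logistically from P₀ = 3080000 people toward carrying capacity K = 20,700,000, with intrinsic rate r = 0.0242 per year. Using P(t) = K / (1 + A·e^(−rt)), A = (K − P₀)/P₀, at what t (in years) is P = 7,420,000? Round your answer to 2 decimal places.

t ≈ 48.02 years

A = (20700000 − 3080000)/3080000 = 5.72078
7420000 = 20700000/(1 + 5.72078·e^(−0.0242t)) → 1 + 5.72078·e^(−0.0242t) = 2.78976
e^(−0.0242t) = 0.312852 → t = ln(3.1964)/0.0242 = 1.16202/0.0242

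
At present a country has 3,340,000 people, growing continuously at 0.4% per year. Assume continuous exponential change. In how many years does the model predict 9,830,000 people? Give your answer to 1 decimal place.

t ≈ 269.9 years

9830000 = 3340000 · e^(0.004·t)
t = ln(9830000/3340000) / 0.004 = ln(2.94311) / 0.004 = 1.07947 / 0.004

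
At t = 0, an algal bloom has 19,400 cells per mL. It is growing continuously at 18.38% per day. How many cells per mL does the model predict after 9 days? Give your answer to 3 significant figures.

P(9) = 19400 · e^(0.1838·9) = 19400 · e^(1.6542)
= 19400 · 5.2289 ≈ 101440.57

≈ 101,000 cells per mL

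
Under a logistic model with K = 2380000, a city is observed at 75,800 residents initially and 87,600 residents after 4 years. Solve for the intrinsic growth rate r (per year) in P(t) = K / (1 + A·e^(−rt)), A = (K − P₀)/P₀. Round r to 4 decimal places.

r ≈ 0.0375 per year

A = (2380000 − 75800)/75800 = 30.39842
87600 = 2380000/(1 + 30.39842·e^(−r·4)) → e^(−4r) = (27.16895 − 1)/30.39842 = 0.860866
r = −ln(0.860866)/4 = 0.14982/4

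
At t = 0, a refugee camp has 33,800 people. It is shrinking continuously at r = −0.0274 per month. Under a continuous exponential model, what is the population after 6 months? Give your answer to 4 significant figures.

P(6) = 33800 · e^(-0.0274·6) = 33800 · e^(-0.1644)
= 33800 · 0.8484 ≈ 28676.01

≈ 28,680 people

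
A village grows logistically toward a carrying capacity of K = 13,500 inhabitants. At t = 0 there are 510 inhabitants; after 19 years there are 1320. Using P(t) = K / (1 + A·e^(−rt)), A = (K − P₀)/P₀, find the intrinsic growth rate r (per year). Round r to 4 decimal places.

A = (13500 − 510)/510 = 25.47059
1320 = 13500/(1 + 25.47059·e^(−r·19)) → e^(−19r) = (10.22727 − 1)/25.47059 = 0.362272
r = −ln(0.362272)/19 = 1.01536/19

r ≈ 0.0534 per year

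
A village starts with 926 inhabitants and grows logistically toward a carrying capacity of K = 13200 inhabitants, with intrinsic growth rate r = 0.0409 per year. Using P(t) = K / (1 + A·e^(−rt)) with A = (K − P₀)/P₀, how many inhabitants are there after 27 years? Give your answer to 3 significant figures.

A = (13200 − 926)/926 = 13.25486
P(27) = 13200 / (1 + 13.25486·e^(−0.0409·27)) = 13200 / (1 + 13.25486·0.331443)
= 13200 / 5.39323 ≈ 2447.51

≈ 2,450 inhabitants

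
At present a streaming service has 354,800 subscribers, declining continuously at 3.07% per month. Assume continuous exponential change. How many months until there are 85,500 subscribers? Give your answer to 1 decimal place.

t ≈ 46.4 months

85500 = 354800 · e^(-0.0307·t)
t = ln(85500/354800) / -0.0307 = ln(0.24098) / -0.0307 = -1.42304 / -0.0307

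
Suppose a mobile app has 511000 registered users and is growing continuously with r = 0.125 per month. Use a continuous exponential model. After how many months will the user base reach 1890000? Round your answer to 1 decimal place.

1890000 = 511000 · e^(0.125·t)
t = ln(1890000/511000) / 0.125 = ln(3.69863) / 0.125 = 1.30796 / 0.125

t ≈ 10.5 months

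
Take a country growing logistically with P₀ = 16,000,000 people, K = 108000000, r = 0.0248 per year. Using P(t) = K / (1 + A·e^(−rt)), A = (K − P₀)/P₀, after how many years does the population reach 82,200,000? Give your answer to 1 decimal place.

A = (108000000 − 16000000)/16000000 = 5.75
82200000 = 108000000/(1 + 5.75·e^(−0.0248t)) → 1 + 5.75·e^(−0.0248t) = 1.31387
e^(−0.0248t) = 0.054586 → t = ln(18.31977)/0.0248 = 2.90798/0.0248

t ≈ 117.3 years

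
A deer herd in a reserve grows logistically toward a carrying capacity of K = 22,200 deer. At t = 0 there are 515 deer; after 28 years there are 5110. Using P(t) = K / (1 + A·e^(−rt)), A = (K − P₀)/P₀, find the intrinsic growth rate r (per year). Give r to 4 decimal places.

r ≈ 0.0905 per year

A = (22200 − 515)/515 = 42.1068
5110 = 22200/(1 + 42.1068·e^(−r·28)) → e^(−28r) = (4.34442 − 1)/42.1068 = 0.079427
r = −ln(0.079427)/28 = 2.53292/28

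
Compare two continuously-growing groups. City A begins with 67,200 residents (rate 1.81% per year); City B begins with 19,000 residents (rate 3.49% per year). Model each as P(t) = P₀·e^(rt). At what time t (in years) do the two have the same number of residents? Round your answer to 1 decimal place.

67200·e^(0.0181t) = 19000·e^(0.0349t)
67200/19000 = e^((0.0349 − 0.0181)t) → ln(3.53684) = 0.0168·t
t = 1.26323 / 0.0168

t ≈ 75.2 years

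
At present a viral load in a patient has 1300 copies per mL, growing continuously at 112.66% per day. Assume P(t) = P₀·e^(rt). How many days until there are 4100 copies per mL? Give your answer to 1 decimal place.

4100 = 1300 · e^(1.1266·t)
t = ln(4100/1300) / 1.1266 = ln(3.15385) / 1.1266 = 1.14862 / 1.1266

t ≈ 1.0 days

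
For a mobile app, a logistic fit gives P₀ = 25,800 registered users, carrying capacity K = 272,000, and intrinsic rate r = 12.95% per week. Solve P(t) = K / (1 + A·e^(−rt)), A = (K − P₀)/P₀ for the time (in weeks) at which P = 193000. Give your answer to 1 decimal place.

t ≈ 24.3 weeks

A = (272000 − 25800)/25800 = 9.54264
193000 = 272000/(1 + 9.54264·e^(−0.1295t)) → 1 + 9.54264·e^(−0.1295t) = 1.40933
e^(−0.1295t) = 0.042894 → t = ln(23.31302)/0.1295 = 3.14901/0.1295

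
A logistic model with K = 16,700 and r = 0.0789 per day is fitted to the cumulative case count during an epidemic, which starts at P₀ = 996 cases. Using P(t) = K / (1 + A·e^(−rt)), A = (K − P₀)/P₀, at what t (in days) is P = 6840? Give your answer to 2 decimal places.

t ≈ 30.32 days

A = (16700 − 996)/996 = 15.76707
6840 = 16700/(1 + 15.76707·e^(−0.0789t)) → 1 + 15.76707·e^(−0.0789t) = 2.44152
e^(−0.0789t) = 0.091426 → t = ln(10.9378)/0.0789 = 2.39223/0.0789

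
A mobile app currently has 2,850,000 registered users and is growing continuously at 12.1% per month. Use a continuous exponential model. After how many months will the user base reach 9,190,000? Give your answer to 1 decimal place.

9190000 = 2850000 · e^(0.121·t)
t = ln(9190000/2850000) / 0.121 = ln(3.22456) / 0.121 = 1.1708 / 0.121

t ≈ 9.7 months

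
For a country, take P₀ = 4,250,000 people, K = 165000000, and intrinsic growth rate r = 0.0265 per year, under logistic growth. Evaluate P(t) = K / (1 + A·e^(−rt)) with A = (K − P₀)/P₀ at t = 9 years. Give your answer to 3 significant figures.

≈ 5,360,000 people

A = (165000000 − 4250000)/4250000 = 37.82353
P(9) = 165000000 / (1 + 37.82353·e^(−0.0265·9)) = 165000000 / (1 + 37.82353·0.787809)
= 165000000 / 30.79771 ≈ 5357542.05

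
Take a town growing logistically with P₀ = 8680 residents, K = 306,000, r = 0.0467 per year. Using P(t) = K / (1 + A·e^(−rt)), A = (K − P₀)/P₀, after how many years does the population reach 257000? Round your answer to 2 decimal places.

t ≈ 111.16 years

A = (306000 − 8680)/8680 = 34.25346
257000 = 306000/(1 + 34.25346·e^(−0.0467t)) → 1 + 34.25346·e^(−0.0467t) = 1.19066
e^(−0.0467t) = 0.005566 → t = ln(179.65588)/0.0467 = 5.19104/0.0467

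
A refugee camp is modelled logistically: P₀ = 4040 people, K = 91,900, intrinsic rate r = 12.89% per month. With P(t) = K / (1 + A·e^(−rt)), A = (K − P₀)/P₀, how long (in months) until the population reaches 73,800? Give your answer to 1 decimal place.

A = (91900 − 4040)/4040 = 21.74752
73800 = 91900/(1 + 21.74752·e^(−0.1289t)) → 1 + 21.74752·e^(−0.1289t) = 1.24526
e^(−0.1289t) = 0.011277 → t = ln(88.67223)/0.1289 = 4.48495/0.1289

t ≈ 34.8 months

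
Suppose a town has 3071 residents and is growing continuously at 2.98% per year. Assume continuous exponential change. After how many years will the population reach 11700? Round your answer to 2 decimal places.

11700 = 3071 · e^(0.0298·t)
t = ln(11700/3071) / 0.0298 = ln(3.80983) / 0.0298 = 1.33759 / 0.0298

t ≈ 44.89 years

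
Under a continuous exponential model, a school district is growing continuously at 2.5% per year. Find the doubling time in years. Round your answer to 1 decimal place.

doubling time ≈ 27.7 years

doubling time = ln(2) / |r| = 0.69315 / 0.025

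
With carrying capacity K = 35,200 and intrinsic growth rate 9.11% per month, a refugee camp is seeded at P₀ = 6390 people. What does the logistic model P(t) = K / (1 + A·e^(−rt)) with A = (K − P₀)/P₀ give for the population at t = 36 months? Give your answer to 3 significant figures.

A = (35200 − 6390)/6390 = 4.50861
P(36) = 35200 / (1 + 4.50861·e^(−0.0911·36)) = 35200 / (1 + 4.50861·0.037643)
= 35200 / 1.16972 ≈ 30092.7

≈ 30,100 people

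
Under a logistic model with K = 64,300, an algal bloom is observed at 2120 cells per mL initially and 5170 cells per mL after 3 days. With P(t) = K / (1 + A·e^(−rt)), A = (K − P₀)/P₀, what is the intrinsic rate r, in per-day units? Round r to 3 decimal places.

r ≈ 0.314 per day

A = (64300 − 2120)/2120 = 29.33019
5170 = 64300/(1 + 29.33019·e^(−r·3)) → e^(−3r) = (12.43714 − 1)/29.33019 = 0.389944
r = −ln(0.389944)/3 = 0.94175/3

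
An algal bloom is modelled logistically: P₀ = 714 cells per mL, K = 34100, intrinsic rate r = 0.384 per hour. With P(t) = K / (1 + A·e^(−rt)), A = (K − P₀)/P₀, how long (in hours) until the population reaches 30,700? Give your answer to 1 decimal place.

A = (34100 − 714)/714 = 46.7591
30700 = 34100/(1 + 46.7591·e^(−0.384t)) → 1 + 46.7591·e^(−0.384t) = 1.11075
e^(−0.384t) = 0.002369 → t = ln(422.2072)/0.384 = 6.0455/0.384

t ≈ 15.7 hours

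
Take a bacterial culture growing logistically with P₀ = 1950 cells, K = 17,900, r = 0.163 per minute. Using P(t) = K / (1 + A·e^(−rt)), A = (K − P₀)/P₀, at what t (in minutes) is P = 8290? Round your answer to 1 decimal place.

t ≈ 12.0 minutes

A = (17900 − 1950)/1950 = 8.17949
8290 = 17900/(1 + 8.17949·e^(−0.163t)) → 1 + 8.17949·e^(−0.163t) = 2.15923
e^(−0.163t) = 0.141724 → t = ln(7.05598)/0.163 = 1.95388/0.163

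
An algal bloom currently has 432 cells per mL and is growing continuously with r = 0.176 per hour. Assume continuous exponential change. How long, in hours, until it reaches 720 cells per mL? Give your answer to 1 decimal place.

t ≈ 2.9 hours

720 = 432 · e^(0.176·t)
t = ln(720/432) / 0.176 = ln(1.66667) / 0.176 = 0.51083 / 0.176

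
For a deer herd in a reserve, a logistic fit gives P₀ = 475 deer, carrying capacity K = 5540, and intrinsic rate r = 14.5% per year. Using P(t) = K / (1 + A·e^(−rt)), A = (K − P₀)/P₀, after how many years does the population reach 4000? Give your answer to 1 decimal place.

A = (5540 − 475)/475 = 10.66316
4000 = 5540/(1 + 10.66316·e^(−0.145t)) → 1 + 10.66316·e^(−0.145t) = 1.385
e^(−0.145t) = 0.036106 → t = ln(27.69651)/0.145 = 3.32131/0.145

t ≈ 22.9 years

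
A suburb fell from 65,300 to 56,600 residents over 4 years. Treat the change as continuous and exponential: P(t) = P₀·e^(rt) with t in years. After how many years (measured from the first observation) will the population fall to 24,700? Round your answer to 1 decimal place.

r = ln(56600/65300) / 4 ≈ -0.035746 per year
t = ln(24700/65300) / r = -0.97219 / -0.035746 ≈ 27.197

t ≈ 27.2 years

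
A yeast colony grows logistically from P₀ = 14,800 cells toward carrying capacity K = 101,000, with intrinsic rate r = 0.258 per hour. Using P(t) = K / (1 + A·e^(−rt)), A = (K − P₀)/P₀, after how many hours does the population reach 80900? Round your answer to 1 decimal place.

A = (101000 − 14800)/14800 = 5.82432
80900 = 101000/(1 + 5.82432·e^(−0.258t)) → 1 + 5.82432·e^(−0.258t) = 1.24845
e^(−0.258t) = 0.042658 → t = ln(23.44218)/0.258 = 3.15454/0.258

t ≈ 12.2 hours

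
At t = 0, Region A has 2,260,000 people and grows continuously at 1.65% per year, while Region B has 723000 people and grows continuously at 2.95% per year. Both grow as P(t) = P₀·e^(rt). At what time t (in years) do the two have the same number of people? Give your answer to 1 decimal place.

2260000·e^(0.0165t) = 723000·e^(0.0295t)
2260000/723000 = e^((0.0295 − 0.0165)t) → ln(3.12586) = 0.013·t
t = 1.13971 / 0.013

t ≈ 87.7 years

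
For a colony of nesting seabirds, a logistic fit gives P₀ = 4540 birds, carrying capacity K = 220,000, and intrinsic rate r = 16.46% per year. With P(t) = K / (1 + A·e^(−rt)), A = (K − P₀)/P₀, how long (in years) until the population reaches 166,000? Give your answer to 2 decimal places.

t ≈ 30.27 years

A = (220000 − 4540)/4540 = 47.45815
166000 = 220000/(1 + 47.45815·e^(−0.1646t)) → 1 + 47.45815·e^(−0.1646t) = 1.3253
e^(−0.1646t) = 0.006854 → t = ln(145.88987)/0.1646 = 4.98285/0.1646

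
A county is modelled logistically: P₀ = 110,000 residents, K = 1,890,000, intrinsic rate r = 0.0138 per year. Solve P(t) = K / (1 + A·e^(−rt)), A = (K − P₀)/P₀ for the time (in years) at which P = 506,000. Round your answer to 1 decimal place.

t ≈ 128.8 years

A = (1890000 − 110000)/110000 = 16.18182
506000 = 1890000/(1 + 16.18182·e^(−0.0138t)) → 1 + 16.18182·e^(−0.0138t) = 3.73518
e^(−0.0138t) = 0.169028 → t = ln(5.91618)/0.0138 = 1.77769/0.0138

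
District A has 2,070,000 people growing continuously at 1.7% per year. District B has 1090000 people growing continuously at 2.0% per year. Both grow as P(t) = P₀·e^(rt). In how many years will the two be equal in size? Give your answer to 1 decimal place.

2070000·e^(0.017t) = 1090000·e^(0.02t)
2070000/1090000 = e^((0.02 − 0.017)t) → ln(1.89908) = 0.003·t
t = 0.64137 / 0.003

t ≈ 213.8 years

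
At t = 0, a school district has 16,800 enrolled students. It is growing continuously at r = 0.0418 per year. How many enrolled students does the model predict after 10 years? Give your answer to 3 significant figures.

P(10) = 16800 · e^(0.0418·10) = 16800 · e^(0.418)
= 16800 · 1.51892 ≈ 25517.87

≈ 25,500 enrolled students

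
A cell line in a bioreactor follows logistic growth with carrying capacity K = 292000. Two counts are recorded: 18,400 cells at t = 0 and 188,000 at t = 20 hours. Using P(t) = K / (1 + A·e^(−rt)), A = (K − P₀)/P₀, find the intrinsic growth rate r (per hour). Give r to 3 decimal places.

r ≈ 0.165 per hour

A = (292000 − 18400)/18400 = 14.86957
188000 = 292000/(1 + 14.86957·e^(−r·20)) → e^(−20r) = (1.55319 − 1)/14.86957 = 0.037203
r = −ln(0.037203)/20 = 3.29137/20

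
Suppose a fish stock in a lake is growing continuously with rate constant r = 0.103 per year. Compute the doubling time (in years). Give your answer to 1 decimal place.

doubling time ≈ 6.7 years

doubling time = ln(2) / |r| = 0.69315 / 0.103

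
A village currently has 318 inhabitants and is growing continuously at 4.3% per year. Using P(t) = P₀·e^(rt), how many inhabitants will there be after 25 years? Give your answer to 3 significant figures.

P(25) = 318 · e^(0.043·25) = 318 · e^(1.075)
= 318 · 2.92999 ≈ 931.74

≈ 932 inhabitants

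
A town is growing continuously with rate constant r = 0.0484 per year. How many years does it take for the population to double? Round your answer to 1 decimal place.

doubling time ≈ 14.3 years

doubling time = ln(2) / |r| = 0.69315 / 0.0484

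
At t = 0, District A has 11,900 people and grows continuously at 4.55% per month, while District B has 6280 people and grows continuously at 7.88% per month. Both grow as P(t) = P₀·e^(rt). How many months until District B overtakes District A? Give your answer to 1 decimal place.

11900·e^(0.0455t) = 6280·e^(0.0788t)
11900/6280 = e^((0.0788 − 0.0455)t) → ln(1.8949) = 0.0333·t
t = 0.63917 / 0.0333

t ≈ 19.2 months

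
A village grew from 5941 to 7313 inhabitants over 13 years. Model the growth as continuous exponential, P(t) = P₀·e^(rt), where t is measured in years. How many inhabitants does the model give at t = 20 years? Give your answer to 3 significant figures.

≈ 8,180 inhabitants

r = ln(7313/5941) / 13 ≈ 0.015983 per year
P(20) = 5941 · e^(0.015983·20) = 5941 · 1.37665 ≈ 8178.7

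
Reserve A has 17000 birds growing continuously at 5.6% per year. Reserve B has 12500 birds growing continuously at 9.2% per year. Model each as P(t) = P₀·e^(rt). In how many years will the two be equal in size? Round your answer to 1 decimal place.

t ≈ 8.5 years

17000·e^(0.056t) = 12500·e^(0.092t)
17000/12500 = e^((0.092 − 0.056)t) → ln(1.36) = 0.036·t
t = 0.30748 / 0.036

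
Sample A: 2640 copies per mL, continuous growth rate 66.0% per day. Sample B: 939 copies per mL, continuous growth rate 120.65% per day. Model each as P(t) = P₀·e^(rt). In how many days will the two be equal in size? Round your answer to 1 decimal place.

t ≈ 1.9 days

2640·e^(0.66t) = 939·e^(1.2065t)
2640/939 = e^((1.2065 − 0.66)t) → ln(2.8115) = 0.5465·t
t = 1.03372 / 0.5465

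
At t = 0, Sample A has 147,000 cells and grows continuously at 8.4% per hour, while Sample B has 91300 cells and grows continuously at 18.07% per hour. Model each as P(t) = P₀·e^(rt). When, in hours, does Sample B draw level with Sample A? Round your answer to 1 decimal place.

t ≈ 4.9 hours

147000·e^(0.084t) = 91300·e^(0.1807t)
147000/91300 = e^((0.1807 − 0.084)t) → ln(1.61008) = 0.0967·t
t = 0.47628 / 0.0967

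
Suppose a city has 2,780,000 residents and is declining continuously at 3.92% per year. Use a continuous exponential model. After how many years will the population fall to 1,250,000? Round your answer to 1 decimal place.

t ≈ 20.4 years

1250000 = 2780000 · e^(-0.0392·t)
t = ln(1250000/2780000) / -0.0392 = ln(0.44964) / -0.0392 = -0.79931 / -0.0392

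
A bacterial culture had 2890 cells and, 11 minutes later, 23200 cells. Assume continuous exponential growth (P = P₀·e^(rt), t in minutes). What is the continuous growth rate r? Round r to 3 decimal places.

r ≈ 0.189 per minute

23200 = 2890 · e^(r·11)
e^(11r) = 23200/2890 = 8.02768
r = ln(8.02768) / 11 = 2.0829 / 11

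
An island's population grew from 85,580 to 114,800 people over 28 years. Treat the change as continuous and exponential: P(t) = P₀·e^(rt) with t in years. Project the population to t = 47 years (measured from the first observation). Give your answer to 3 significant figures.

r = ln(114800/85580) / 28 ≈ 0.010491 per year
P(47) = 85580 · e^(0.010491·47) = 85580 · 1.63732 ≈ 140122.21

≈ 140,000 people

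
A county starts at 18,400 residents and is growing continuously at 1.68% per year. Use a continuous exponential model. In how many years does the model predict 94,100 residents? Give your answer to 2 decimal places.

94100 = 18400 · e^(0.0168·t)
t = ln(94100/18400) / 0.0168 = ln(5.11413) / 0.0168 = 1.63201 / 0.0168

t ≈ 97.14 years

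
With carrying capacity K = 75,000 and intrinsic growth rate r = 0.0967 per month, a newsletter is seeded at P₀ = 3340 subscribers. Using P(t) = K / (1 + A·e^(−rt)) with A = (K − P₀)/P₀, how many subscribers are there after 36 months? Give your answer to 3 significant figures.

≈ 45,200 subscribers

A = (75000 − 3340)/3340 = 21.45509
P(36) = 75000 / (1 + 21.45509·e^(−0.0967·36)) = 75000 / (1 + 21.45509·0.03077)
= 75000 / 1.66018 ≈ 45175.74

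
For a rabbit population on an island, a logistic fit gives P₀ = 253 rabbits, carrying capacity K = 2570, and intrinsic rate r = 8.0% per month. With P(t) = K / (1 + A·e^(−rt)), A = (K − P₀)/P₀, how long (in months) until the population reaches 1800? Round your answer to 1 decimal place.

t ≈ 38.3 months

A = (2570 − 253)/253 = 9.1581
1800 = 2570/(1 + 9.1581·e^(−0.08t)) → 1 + 9.1581·e^(−0.08t) = 1.42778
e^(−0.08t) = 0.04671 → t = ln(21.40855)/0.08 = 3.06379/0.08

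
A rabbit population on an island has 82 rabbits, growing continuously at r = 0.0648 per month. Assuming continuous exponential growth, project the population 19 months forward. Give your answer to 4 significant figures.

≈ 280.9 rabbits

P(19) = 82 · e^(0.0648·19) = 82 · e^(1.2312)
= 82 · 3.42534 ≈ 280.88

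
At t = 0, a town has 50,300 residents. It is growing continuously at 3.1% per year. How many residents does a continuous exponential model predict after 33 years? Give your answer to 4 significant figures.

P(33) = 50300 · e^(0.031·33) = 50300 · e^(1.023)
= 50300 · 2.78153 ≈ 139910.8

≈ 139,900 residents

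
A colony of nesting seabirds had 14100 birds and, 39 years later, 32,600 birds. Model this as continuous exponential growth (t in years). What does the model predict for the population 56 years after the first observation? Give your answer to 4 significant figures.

≈ 46,980 birds

r = ln(32600/14100) / 39 ≈ 0.021491 per year
P(56) = 14100 · e^(0.021491·56) = 14100 · 3.33169 ≈ 46976.82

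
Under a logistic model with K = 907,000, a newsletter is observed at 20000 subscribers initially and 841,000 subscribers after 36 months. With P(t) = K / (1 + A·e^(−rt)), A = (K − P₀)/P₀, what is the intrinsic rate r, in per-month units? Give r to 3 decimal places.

A = (907000 − 20000)/20000 = 44.35
841000 = 907000/(1 + 44.35·e^(−r·36)) → e^(−36r) = (1.07848 − 1)/44.35 = 0.00177
r = −ln(0.00177)/36 = 6.33705/36

r ≈ 0.176 per month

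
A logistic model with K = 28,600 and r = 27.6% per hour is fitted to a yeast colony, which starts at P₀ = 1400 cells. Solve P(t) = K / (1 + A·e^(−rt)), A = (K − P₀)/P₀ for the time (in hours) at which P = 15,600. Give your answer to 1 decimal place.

t ≈ 11.4 hours

A = (28600 − 1400)/1400 = 19.42857
15600 = 28600/(1 + 19.42857·e^(−0.276t)) → 1 + 19.42857·e^(−0.276t) = 1.83333
e^(−0.276t) = 0.042892 → t = ln(23.31429)/0.276 = 3.14907/0.276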